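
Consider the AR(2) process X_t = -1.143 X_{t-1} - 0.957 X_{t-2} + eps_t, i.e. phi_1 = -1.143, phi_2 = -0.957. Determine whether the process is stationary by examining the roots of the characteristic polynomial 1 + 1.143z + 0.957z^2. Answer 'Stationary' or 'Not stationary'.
\text{Stationary}

The AR(p) characteristic polynomial is P(z) = 1 + 1.143z + 0.957z^2.
Stationarity requires all roots to lie outside the unit circle, i.e. |z| > 1 for every root.
Set 1 + (1.143) z + (0.957) z^2 = 0, i.e. a z^2 + b z + c = 0 with a = 0.957, b = 1.143, c = 1.
Discriminant D = b^2 - 4ac = (1.143)^2 - 4*(0.957)*1 = 1.306449 - (3.828) = -2.521551.
D < 0, so the roots are the complex-conjugate pair z = (-b +/- i sqrt(-D)) / (2a) = -0.5972 +/- 0.8296i.
For a conjugate pair |z|^2 = z * conj(z) = (product of roots) = c/a = 1/(0.957) = 1.044932, so |z| = sqrt(1.044932) = 1.0222 for both roots.
Moduli of all roots: 1.0222, 1.0222.
All moduli strictly greater than 1? Yes.
Verdict: Stationary.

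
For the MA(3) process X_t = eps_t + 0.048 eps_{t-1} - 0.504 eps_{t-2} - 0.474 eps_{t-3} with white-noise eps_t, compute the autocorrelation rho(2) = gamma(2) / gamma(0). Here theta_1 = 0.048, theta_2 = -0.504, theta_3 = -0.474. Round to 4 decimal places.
\rho(2) = -0.3557

For an MA(q) process with theta_0 = 1, the autocovariance is
  gamma(k) = sigma^2 * sum_{i=0..q-k} theta_i * theta_{i+k},
and rho(k) = gamma(k) / gamma(0). Sigma^2 cancels.
  numerator   = (1)*(-0.504) + (0.048)*(-0.474) = -0.526752.
  denominator = (1)^2 + (0.048)^2 + (-0.504)^2 + (-0.474)^2 = 1.480996.
  rho(2) = -0.526752 / 1.480996 = -0.3557.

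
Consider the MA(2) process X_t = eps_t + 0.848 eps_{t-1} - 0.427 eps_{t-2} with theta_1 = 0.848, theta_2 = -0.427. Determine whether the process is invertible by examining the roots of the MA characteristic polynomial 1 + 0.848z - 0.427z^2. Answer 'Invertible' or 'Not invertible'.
\text{Not invertible}

The MA(q) characteristic polynomial is P(z) = 1 + 0.848z - 0.427z^2.
Invertibility requires all roots to lie outside the unit circle, i.e. |z| > 1 for every root.
Set 1 + (0.848) z + (-0.427) z^2 = 0, i.e. a z^2 + b z + c = 0 with a = -0.427, b = 0.848, c = 1.
Discriminant D = b^2 - 4ac = (0.848)^2 - 4*(-0.427)*1 = 0.719104 - (-1.708) = 2.427104.
D >= 0, so the roots are real: z = (-b +/- sqrt(D)) / (2a) = (-0.848 +/- 1.557917) / (-0.854).
  z_1 = (-0.848 + 1.557917) / (-0.854) = -0.8313,   |z_1| = 0.8313.
  z_2 = (-0.848 - 1.557917) / (-0.854) = 2.8172,   |z_2| = 2.8172.
Moduli of all roots: 0.8313, 2.8172.
All moduli strictly greater than 1? No.
Verdict: Not invertible.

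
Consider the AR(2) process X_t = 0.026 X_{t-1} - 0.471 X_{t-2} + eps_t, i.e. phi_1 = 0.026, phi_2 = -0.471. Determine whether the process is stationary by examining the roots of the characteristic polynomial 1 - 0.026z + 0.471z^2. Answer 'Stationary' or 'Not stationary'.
\text{Stationary}

The AR(p) characteristic polynomial is P(z) = 1 - 0.026z + 0.471z^2.
Stationarity requires all roots to lie outside the unit circle, i.e. |z| > 1 for every root.
Set 1 + (-0.026) z + (0.471) z^2 = 0, i.e. a z^2 + b z + c = 0 with a = 0.471, b = -0.026, c = 1.
Discriminant D = b^2 - 4ac = (-0.026)^2 - 4*(0.471)*1 = 0.000676 - (1.884) = -1.883324.
D < 0, so the roots are the complex-conjugate pair z = (-b +/- i sqrt(-D)) / (2a) = 0.0276 +/- 1.4568i.
For a conjugate pair |z|^2 = z * conj(z) = (product of roots) = c/a = 1/(0.471) = 2.123142, so |z| = sqrt(2.123142) = 1.4571 for both roots.
Moduli of all roots: 1.4571, 1.4571.
All moduli strictly greater than 1? Yes.
Verdict: Stationary.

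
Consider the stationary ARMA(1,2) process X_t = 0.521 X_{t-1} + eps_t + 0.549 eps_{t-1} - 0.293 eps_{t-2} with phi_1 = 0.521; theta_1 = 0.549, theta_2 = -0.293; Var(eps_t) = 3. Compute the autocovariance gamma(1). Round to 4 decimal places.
\gamma(1) = 4.2090

Multiply the model equation by X_{t-k} and take expectations. With theta_0 = psi_0 = 1 and psi_j the MA(infinity) weights, this gives
  gamma(k) - sum_i phi_i gamma(k-i) = c_k,
  c_k = sigma^2 * sum_{j=k..q} theta_j psi_{j-k}   (c_k = 0 for k > q),
using gamma(-m) = gamma(m).
psi-weights needed (psi_j = theta_j + sum_i phi_i psi_{j-i}):
  psi_1 = theta_1 + phi_1 = 0.549 + (0.521) = 1.07
  psi_2 = theta_2 + phi_1 psi_1 = -0.293 + (0.521)(1.07) = 0.26447
Right-hand sides:
  c_0 = sigma^2 (1 + theta_1 psi_1 + theta_2 psi_2) = 3 * (1 + (0.549)(1.07) + (-0.293)(0.26447)) = 3 * 1.50994 = 4.529821
  c_1 = sigma^2 (theta_1 + theta_2 psi_1) = 3 * (0.549 + (-0.293)(1.07)) = 0.70647
  c_2 = sigma^2 theta_2 = 3 * (-0.293) = -0.879
Equations for k = 0 and k = 1 (AR order 1):
  gamma(0) = phi_1 gamma(1) + c_0
  gamma(1) = phi_1 gamma(0) + c_1
Substituting the second into the first: gamma(0) (1 - phi_1^2) = c_0 + phi_1 c_1, so
  gamma(0) = (c_0 + phi_1 c_1) / (1 - phi_1^2) = (4.529821 + (0.521)(0.70647)) / (1 - (0.521)^2) = 4.897892 / 0.728559 = 6.722711.
  gamma(1) = phi_1 gamma(0) + c_1 = (0.521)(6.722711) + (0.70647) = 4.209003.
Therefore gamma(1) = 4.2090 (to 4 decimal places).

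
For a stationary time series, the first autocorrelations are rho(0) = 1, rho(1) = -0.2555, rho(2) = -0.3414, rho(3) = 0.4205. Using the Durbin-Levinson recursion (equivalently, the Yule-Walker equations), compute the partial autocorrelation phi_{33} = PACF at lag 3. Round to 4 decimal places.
\phi_{33} = 0.2430

The PACF at lag k is phi_{kk}, the last component of the solution
to the Yule-Walker system G_k phi = r_k where
  (G_k)_{ij} = rho(|i - j|), (r_k)_i = rho(i), i,j = 1..k.
Equivalently, Durbin-Levinson gives phi_{kk} iteratively:
  phi_{11} = rho(1)
  phi_{kk} = [rho(k) - sum_{j=1..k-1} phi_{k-1,j} rho(k-j)]
            / [1 - sum_{j=1..k-1} phi_{k-1,j} rho(j)],
  phi_{k,j} = phi_{k-1,j} - phi_{kk} phi_{k-1,k-j},  j = 1..k-1.
Step k = 1:
  phi_11 = rho(1) = -0.2555.
Step k = 2:
  phi_22 = [rho(2) - phi_11 rho(1)] / [1 - phi_11 rho(1)] = [-0.3414 - (-0.2555)(-0.2555)] / [1 - (-0.2555)(-0.2555)]
         = -0.40668025 / 0.93471975 = -0.435083.
  Update: phi_21 = phi_11 - phi_22 phi_11 = -0.2555 - (-0.435083)(-0.2555) = -0.366664.
Step k = 3:
  phi_33 = [rho(3) - phi_21 rho(2) - phi_22 rho(1)] / [1 - phi_21 rho(1) - phi_22 rho(2)]
    numerator   = 0.4205 - (-0.366664)(-0.3414) - (-0.435083)(-0.2555) = 0.18415746
    denominator = 1 - (-0.366664)(-0.2555) - (-0.435083)(-0.3414) = 0.75778027
  phi_33 = 0.18415746 / 0.75778027 = 0.243.
Therefore phi_{33} = 0.2430.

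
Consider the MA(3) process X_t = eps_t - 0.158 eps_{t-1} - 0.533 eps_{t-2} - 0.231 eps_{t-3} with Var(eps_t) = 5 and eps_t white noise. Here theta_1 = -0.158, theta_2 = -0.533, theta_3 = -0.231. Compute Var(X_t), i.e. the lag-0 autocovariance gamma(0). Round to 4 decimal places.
\gamma(0) = 6.8121

For an MA(q) process X_t = eps_t + sum_i theta_i eps_{t-i} with
Var(eps_t) = sigma^2, the variance is
  gamma(0) = sigma^2 * (1 + sum_i theta_i^2).
  sum_i theta_i^2 = (-0.158)^2 + (-0.533)^2 + (-0.231)^2 = 0.024964 + 0.284089 + 0.053361 = 0.362414.
  gamma(0) = 5 * (1 + 0.362414) = 5 * 1.362414 = 6.81207, which rounds to 6.8121.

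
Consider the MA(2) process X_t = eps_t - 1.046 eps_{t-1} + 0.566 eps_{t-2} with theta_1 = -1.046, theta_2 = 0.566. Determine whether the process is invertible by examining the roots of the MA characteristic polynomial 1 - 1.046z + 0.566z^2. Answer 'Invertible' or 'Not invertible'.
\text{Invertible}

The MA(q) characteristic polynomial is P(z) = 1 - 1.046z + 0.566z^2.
Invertibility requires all roots to lie outside the unit circle, i.e. |z| > 1 for every root.
Set 1 + (-1.046) z + (0.566) z^2 = 0, i.e. a z^2 + b z + c = 0 with a = 0.566, b = -1.046, c = 1.
Discriminant D = b^2 - 4ac = (-1.046)^2 - 4*(0.566)*1 = 1.094116 - (2.264) = -1.169884.
D < 0, so the roots are the complex-conjugate pair z = (-b +/- i sqrt(-D)) / (2a) = 0.924 +/- 0.9555i.
For a conjugate pair |z|^2 = z * conj(z) = (product of roots) = c/a = 1/(0.566) = 1.766784, so |z| = sqrt(1.766784) = 1.3292 for both roots.
Moduli of all roots: 1.3292, 1.3292.
All moduli strictly greater than 1? Yes.
Verdict: Invertible.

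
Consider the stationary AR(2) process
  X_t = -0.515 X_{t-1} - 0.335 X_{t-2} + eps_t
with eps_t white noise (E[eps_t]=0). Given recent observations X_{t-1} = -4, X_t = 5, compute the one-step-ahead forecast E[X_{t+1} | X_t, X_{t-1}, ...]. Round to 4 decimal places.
E[X_{t+1} \mid \mathcal F_t] = -1.2350

For an AR(p) model X_t = c + sum_i phi_i X_{t-i} + eps_t, the
one-step-ahead conditional mean is
  E[X_{t+1} | X_t, ...] = c + sum_i phi_i X_{t+1-i}.
Substitute known values:
  E[X_{t+1} | ...] = (-0.515) * (5) + (-0.335) * (-4)
                   = -1.2350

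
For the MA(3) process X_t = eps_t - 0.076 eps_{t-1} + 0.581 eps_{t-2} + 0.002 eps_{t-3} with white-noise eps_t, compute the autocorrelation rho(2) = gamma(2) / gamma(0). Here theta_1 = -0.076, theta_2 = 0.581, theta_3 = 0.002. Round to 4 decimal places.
\rho(2) = 0.4324

For an MA(q) process with theta_0 = 1, the autocovariance is
  gamma(k) = sigma^2 * sum_{i=0..q-k} theta_i * theta_{i+k},
and rho(k) = gamma(k) / gamma(0). Sigma^2 cancels.
  numerator   = (1)*(0.581) + (-0.076)*(0.002) = 0.580848.
  denominator = (1)^2 + (-0.076)^2 + (0.581)^2 + (0.002)^2 = 1.343341.
  rho(2) = 0.580848 / 1.343341 = 0.4324.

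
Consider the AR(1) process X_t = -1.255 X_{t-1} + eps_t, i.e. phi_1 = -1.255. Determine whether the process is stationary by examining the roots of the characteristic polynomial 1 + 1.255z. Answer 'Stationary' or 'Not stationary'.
\text{Not stationary}

The AR(p) characteristic polynomial is P(z) = 1 + 1.255z.
Stationarity requires all roots to lie outside the unit circle, i.e. |z| > 1 for every root.
This is linear in z: 1 + (1.255) z = 0  =>  z = -1/(1.255) = -0.796813,  |z| = 0.796813.
Moduli of all roots: 0.7968.
All moduli strictly greater than 1? No.
Verdict: Not stationary.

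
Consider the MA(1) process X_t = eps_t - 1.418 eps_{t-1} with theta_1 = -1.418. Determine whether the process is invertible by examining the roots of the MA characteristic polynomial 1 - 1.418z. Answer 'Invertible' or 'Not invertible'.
\text{Not invertible}

The MA(q) characteristic polynomial is P(z) = 1 - 1.418z.
Invertibility requires all roots to lie outside the unit circle, i.e. |z| > 1 for every root.
This is linear in z: 1 + (-1.418) z = 0  =>  z = -1/(-1.418) = 0.705219,  |z| = 0.705219.
Moduli of all roots: 0.7052.
All moduli strictly greater than 1? No.
Verdict: Not invertible.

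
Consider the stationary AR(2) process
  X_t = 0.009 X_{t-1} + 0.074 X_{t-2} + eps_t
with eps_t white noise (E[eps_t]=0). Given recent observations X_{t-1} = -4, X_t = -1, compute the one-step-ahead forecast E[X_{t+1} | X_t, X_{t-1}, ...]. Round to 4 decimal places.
E[X_{t+1} \mid \mathcal F_t] = -0.3050

For an AR(p) model X_t = c + sum_i phi_i X_{t-i} + eps_t, the
one-step-ahead conditional mean is
  E[X_{t+1} | X_t, ...] = c + sum_i phi_i X_{t+1-i}.
Substitute known values:
  E[X_{t+1} | ...] = (0.009) * (-1) + (0.074) * (-4)
                   = -0.3050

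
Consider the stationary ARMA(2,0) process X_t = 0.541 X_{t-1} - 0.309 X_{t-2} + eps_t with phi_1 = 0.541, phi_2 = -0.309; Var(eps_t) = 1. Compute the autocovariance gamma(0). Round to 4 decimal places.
\gamma(0) = 1.3333

Multiply the model equation by X_{t-k} and take expectations. With theta_0 = psi_0 = 1 and psi_j the MA(infinity) weights, this gives
  gamma(k) - sum_i phi_i gamma(k-i) = c_k,
  c_k = sigma^2 * sum_{j=k..q} theta_j psi_{j-k}   (c_k = 0 for k > q),
using gamma(-m) = gamma(m).
Pure AR (q = 0): c_0 = sigma^2 = 1, c_k = 0 for k >= 1.
Equations for k = 0, 1, 2 (AR order 2, c_2 = 0):
  (E0) gamma(0) = phi_1 gamma(1) + phi_2 gamma(2) + c_0
  (E1) gamma(1) = phi_1 gamma(0) + phi_2 gamma(1) + c_1
  (E2) gamma(2) = phi_1 gamma(1) + phi_2 gamma(0)
From (E1): gamma(1) = A gamma(0) + B with
  A = phi_1 / (1 - phi_2) = 0.541 / 1.309 = 0.413293,   B = c_1 / (1 - phi_2) = 0 / 1.309 = 0.
Insert (E2) into (E0): gamma(0) (1 - phi_2^2) = phi_1 (1 + phi_2) gamma(1) + c_0.
  phi_1 (1 + phi_2) = (0.541)(0.691) = 0.373831,   1 - phi_2^2 = 0.904519.
Replace gamma(1) by A gamma(0) + B and collect gamma(0):
  gamma(0) [0.904519 - (0.373831)(0.413293)] = c_0 = 1
  gamma(0) * 0.750017 = 1
  gamma(0) = 1 / 0.750017 = 1.333302.
Therefore gamma(0) = 1.3333 (to 4 decimal places).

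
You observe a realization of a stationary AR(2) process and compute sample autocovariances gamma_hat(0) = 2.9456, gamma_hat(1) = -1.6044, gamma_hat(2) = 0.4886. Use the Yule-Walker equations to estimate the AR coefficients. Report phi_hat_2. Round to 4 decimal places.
\hat\phi_{2} = -0.1860

The Yule-Walker equations for an AR(p) process read, in matrix form,
  Gamma_p phi = r_p,   with   (Gamma_p)_{ij} = gamma(|i - j|),
                       (r_p)_i = gamma(i),   i,j = 1..p.
Substitute the sample gammas (Toeplitz matrix and right-hand side of size 2):
  Gamma_p = [[2.9456, -1.6044], [-1.6044, 2.9456]]
  r_p     = [-1.6044, 0.4886]
Written out:
  2.9456 phi_1 - 1.6044 phi_2 = -1.6044
  -1.6044 phi_1 + 2.9456 phi_2 = 0.4886
Solve by Cramer's rule:
  det = gamma(0)^2 - gamma(1)^2 = (2.9456)^2 - (-1.6044)^2 = 8.67655936 - 2.57409936 = 6.10246
  phi_hat_1 = [gamma(1) gamma(0) - gamma(1) gamma(2)] / det = [(-1.6044)(2.9456) - (-1.6044)(0.4886)] / 6.10246 = -3.9420108 / 6.10246 = -0.646
  phi_hat_2 = [gamma(0) gamma(2) - gamma(1)^2] / det = [(2.9456)(0.4886) - (-1.6044)^2] / 6.10246 = -1.1348792 / 6.10246 = -0.186
So phi_hat = [-0.6460, -0.1860].
Therefore phi_hat_2 = -0.1860.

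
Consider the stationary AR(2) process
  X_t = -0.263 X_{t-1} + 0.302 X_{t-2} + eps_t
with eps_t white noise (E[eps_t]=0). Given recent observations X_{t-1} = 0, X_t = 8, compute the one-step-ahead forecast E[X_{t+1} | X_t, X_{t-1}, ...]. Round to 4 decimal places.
E[X_{t+1} \mid \mathcal F_t] = -2.1040

For an AR(p) model X_t = c + sum_i phi_i X_{t-i} + eps_t, the
one-step-ahead conditional mean is
  E[X_{t+1} | X_t, ...] = c + sum_i phi_i X_{t+1-i}.
Substitute known values:
  E[X_{t+1} | ...] = (-0.263) * (8) + (0.302) * (0)
                   = -2.1040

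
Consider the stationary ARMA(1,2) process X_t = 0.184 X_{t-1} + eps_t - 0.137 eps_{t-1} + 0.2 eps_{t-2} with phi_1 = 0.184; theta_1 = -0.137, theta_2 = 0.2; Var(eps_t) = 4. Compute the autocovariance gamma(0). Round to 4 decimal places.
\gamma(0) = 4.1891

Multiply the model equation by X_{t-k} and take expectations. With theta_0 = psi_0 = 1 and psi_j the MA(infinity) weights, this gives
  gamma(k) - sum_i phi_i gamma(k-i) = c_k,
  c_k = sigma^2 * sum_{j=k..q} theta_j psi_{j-k}   (c_k = 0 for k > q),
using gamma(-m) = gamma(m).
psi-weights needed (psi_j = theta_j + sum_i phi_i psi_{j-i}):
  psi_1 = theta_1 + phi_1 = -0.137 + (0.184) = 0.047
  psi_2 = theta_2 + phi_1 psi_1 = 0.2 + (0.184)(0.047) = 0.208648
Right-hand sides:
  c_0 = sigma^2 (1 + theta_1 psi_1 + theta_2 psi_2) = 4 * (1 + (-0.137)(0.047) + (0.2)(0.208648)) = 4 * 1.035291 = 4.141162
  c_1 = sigma^2 (theta_1 + theta_2 psi_1) = 4 * (-0.137 + (0.2)(0.047)) = -0.5104
  c_2 = sigma^2 theta_2 = 4 * (0.2) = 0.8
Equations for k = 0 and k = 1 (AR order 1):
  gamma(0) = phi_1 gamma(1) + c_0
  gamma(1) = phi_1 gamma(0) + c_1
Substituting the second into the first: gamma(0) (1 - phi_1^2) = c_0 + phi_1 c_1, so
  gamma(0) = (c_0 + phi_1 c_1) / (1 - phi_1^2) = (4.141162 + (0.184)(-0.5104)) / (1 - (0.184)^2) = 4.047249 / 0.966144 = 4.189074.
Therefore gamma(0) = 4.1891 (to 4 decimal places).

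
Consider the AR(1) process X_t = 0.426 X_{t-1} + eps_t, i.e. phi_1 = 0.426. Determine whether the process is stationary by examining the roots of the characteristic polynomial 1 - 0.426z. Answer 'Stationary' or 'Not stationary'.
\text{Stationary}

The AR(p) characteristic polynomial is P(z) = 1 - 0.426z.
Stationarity requires all roots to lie outside the unit circle, i.e. |z| > 1 for every root.
This is linear in z: 1 + (-0.426) z = 0  =>  z = -1/(-0.426) = 2.347418,  |z| = 2.347418.
Moduli of all roots: 2.3474.
All moduli strictly greater than 1? Yes.
Verdict: Stationary.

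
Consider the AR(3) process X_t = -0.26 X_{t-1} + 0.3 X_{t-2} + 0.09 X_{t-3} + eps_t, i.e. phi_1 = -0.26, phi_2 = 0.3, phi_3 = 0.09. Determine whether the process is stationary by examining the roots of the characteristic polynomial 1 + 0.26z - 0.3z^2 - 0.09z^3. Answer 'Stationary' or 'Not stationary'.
\text{Stationary}

The AR(p) characteristic polynomial is P(z) = 1 + 0.26z - 0.3z^2 - 0.09z^3.
Stationarity requires all roots to lie outside the unit circle, i.e. |z| > 1 for every root.
Degree 3: look for a simple real root z0 first, then factor out (1 - z/z0) and solve the remaining quadratic.
Testing z0 = -2: P(-2) = 1 + (0.26)(-2) + (-0.3)(-2)^2 + (-0.09)(-2)^3
  = 1 + (-0.52) + (-1.2) + (0.72) = 0.  So z_0 = -2 is a root, |z_0| = 2.
Divide out the factor (1 + 0.5 z) = (1 - z/z0) (since 1/z0 = -0.5):
  P(z) = (1 + 0.5 z)(1 + (-0.24) z + (-0.18) z^2)
  [check: z-coef -0.24 - (-0.5) = 0.26; z^2-coef -0.18 - (-0.5)(-0.24) = -0.3; z^3-coef -(-0.5)(-0.18) = -0.09.]
Remaining roots from the quadratic factor 1 + (-0.24) z + (-0.18) z^2:
  Set 1 + (-0.24) z + (-0.18) z^2 = 0, i.e. a z^2 + b z + c = 0 with a = -0.18, b = -0.24, c = 1.
  Discriminant D = b^2 - 4ac = (-0.24)^2 - 4*(-0.18)*1 = 0.0576 - (-0.72) = 0.7776.
  D >= 0, so the roots are real: z = (-b +/- sqrt(D)) / (2a) = (0.24 +/- 0.881816) / (-0.36).
    z_1 = (0.24 + 0.881816) / (-0.36) = -3.1162,   |z_1| = 3.1162.
    z_2 = (0.24 - 0.881816) / (-0.36) = 1.7828,   |z_2| = 1.7828.
Moduli of all roots: 2.0000, 3.1162, 1.7828.
All moduli strictly greater than 1? Yes.
Verdict: Stationary.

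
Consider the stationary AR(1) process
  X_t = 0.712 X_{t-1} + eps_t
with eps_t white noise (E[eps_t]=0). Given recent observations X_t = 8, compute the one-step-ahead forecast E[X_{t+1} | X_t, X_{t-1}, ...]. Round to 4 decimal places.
E[X_{t+1} \mid \mathcal F_t] = 5.6960

For an AR(p) model X_t = c + sum_i phi_i X_{t-i} + eps_t, the
one-step-ahead conditional mean is
  E[X_{t+1} | X_t, ...] = c + sum_i phi_i X_{t+1-i}.
Substitute known values:
  E[X_{t+1} | ...] = (0.712) * (8)
                   = 5.6960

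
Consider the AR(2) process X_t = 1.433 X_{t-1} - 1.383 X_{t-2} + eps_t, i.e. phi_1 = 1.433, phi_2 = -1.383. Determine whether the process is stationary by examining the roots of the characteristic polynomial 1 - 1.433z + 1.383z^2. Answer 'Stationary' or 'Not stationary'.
\text{Not stationary}

The AR(p) characteristic polynomial is P(z) = 1 - 1.433z + 1.383z^2.
Stationarity requires all roots to lie outside the unit circle, i.e. |z| > 1 for every root.
Set 1 + (-1.433) z + (1.383) z^2 = 0, i.e. a z^2 + b z + c = 0 with a = 1.383, b = -1.433, c = 1.
Discriminant D = b^2 - 4ac = (-1.433)^2 - 4*(1.383)*1 = 2.053489 - (5.532) = -3.478511.
D < 0, so the roots are the complex-conjugate pair z = (-b +/- i sqrt(-D)) / (2a) = 0.5181 +/- 0.6743i.
For a conjugate pair |z|^2 = z * conj(z) = (product of roots) = c/a = 1/(1.383) = 0.723066, so |z| = sqrt(0.723066) = 0.8503 for both roots.
Moduli of all roots: 0.8503, 0.8503.
All moduli strictly greater than 1? No.
Verdict: Not stationary.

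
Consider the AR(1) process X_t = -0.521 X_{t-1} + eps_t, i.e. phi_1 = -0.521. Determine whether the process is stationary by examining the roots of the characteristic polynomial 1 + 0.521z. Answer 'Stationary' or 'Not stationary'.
\text{Stationary}

The AR(p) characteristic polynomial is P(z) = 1 + 0.521z.
Stationarity requires all roots to lie outside the unit circle, i.e. |z| > 1 for every root.
This is linear in z: 1 + (0.521) z = 0  =>  z = -1/(0.521) = -1.919386,  |z| = 1.919386.
Moduli of all roots: 1.9194.
All moduli strictly greater than 1? Yes.
Verdict: Stationary.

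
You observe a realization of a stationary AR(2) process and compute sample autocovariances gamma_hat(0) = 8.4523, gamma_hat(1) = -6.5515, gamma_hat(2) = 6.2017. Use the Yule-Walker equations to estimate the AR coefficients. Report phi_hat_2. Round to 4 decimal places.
\hat\phi_{2} = 0.3330

The Yule-Walker equations for an AR(p) process read, in matrix form,
  Gamma_p phi = r_p,   with   (Gamma_p)_{ij} = gamma(|i - j|),
                       (r_p)_i = gamma(i),   i,j = 1..p.
Substitute the sample gammas (Toeplitz matrix and right-hand side of size 2):
  Gamma_p = [[8.4523, -6.5515], [-6.5515, 8.4523]]
  r_p     = [-6.5515, 6.2017]
Written out:
  8.4523 phi_1 - 6.5515 phi_2 = -6.5515
  -6.5515 phi_1 + 8.4523 phi_2 = 6.2017
Solve by Cramer's rule:
  det = gamma(0)^2 - gamma(1)^2 = (8.4523)^2 - (-6.5515)^2 = 71.44137529 - 42.92215225 = 28.51922304
  phi_hat_1 = [gamma(1) gamma(0) - gamma(1) gamma(2)] / det = [(-6.5515)(8.4523) - (-6.5515)(6.2017)] / 28.51922304 = -14.7448059 / 28.51922304 = -0.517
  phi_hat_2 = [gamma(0) gamma(2) - gamma(1)^2] / det = [(8.4523)(6.2017) - (-6.5515)^2] / 28.51922304 = 9.49647666 / 28.51922304 = 0.333
So phi_hat = [-0.5170, 0.3330].
Therefore phi_hat_2 = 0.3330.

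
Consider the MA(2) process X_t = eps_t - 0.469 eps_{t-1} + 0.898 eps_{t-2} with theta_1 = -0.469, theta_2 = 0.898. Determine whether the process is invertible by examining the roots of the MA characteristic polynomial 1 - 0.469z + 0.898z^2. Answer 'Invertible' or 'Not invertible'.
\text{Invertible}

The MA(q) characteristic polynomial is P(z) = 1 - 0.469z + 0.898z^2.
Invertibility requires all roots to lie outside the unit circle, i.e. |z| > 1 for every root.
Set 1 + (-0.469) z + (0.898) z^2 = 0, i.e. a z^2 + b z + c = 0 with a = 0.898, b = -0.469, c = 1.
Discriminant D = b^2 - 4ac = (-0.469)^2 - 4*(0.898)*1 = 0.219961 - (3.592) = -3.372039.
D < 0, so the roots are the complex-conjugate pair z = (-b +/- i sqrt(-D)) / (2a) = 0.2611 +/- 1.0224i.
For a conjugate pair |z|^2 = z * conj(z) = (product of roots) = c/a = 1/(0.898) = 1.113586, so |z| = sqrt(1.113586) = 1.0553 for both roots.
Moduli of all roots: 1.0553, 1.0553.
All moduli strictly greater than 1? Yes.
Verdict: Invertible.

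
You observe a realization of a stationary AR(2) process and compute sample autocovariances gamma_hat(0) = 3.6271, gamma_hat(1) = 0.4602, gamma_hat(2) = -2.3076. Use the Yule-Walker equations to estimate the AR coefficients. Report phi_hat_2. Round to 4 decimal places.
\hat\phi_{2} = -0.6630

The Yule-Walker equations for an AR(p) process read, in matrix form,
  Gamma_p phi = r_p,   with   (Gamma_p)_{ij} = gamma(|i - j|),
                       (r_p)_i = gamma(i),   i,j = 1..p.
Substitute the sample gammas (Toeplitz matrix and right-hand side of size 2):
  Gamma_p = [[3.6271, 0.4602], [0.4602, 3.6271]]
  r_p     = [0.4602, -2.3076]
Written out:
  3.6271 phi_1 + 0.4602 phi_2 = 0.4602
  0.4602 phi_1 + 3.6271 phi_2 = -2.3076
Solve by Cramer's rule:
  det = gamma(0)^2 - gamma(1)^2 = (3.6271)^2 - (0.4602)^2 = 13.15585441 - 0.21178404 = 12.94407037
  phi_hat_1 = [gamma(1) gamma(0) - gamma(1) gamma(2)] / det = [(0.4602)(3.6271) - (0.4602)(-2.3076)] / 12.94407037 = 2.73114894 / 12.94407037 = 0.211
  phi_hat_2 = [gamma(0) gamma(2) - gamma(1)^2] / det = [(3.6271)(-2.3076) - (0.4602)^2] / 12.94407037 = -8.58168 / 12.94407037 = -0.663
So phi_hat = [0.2110, -0.6630].
Therefore phi_hat_2 = -0.6630.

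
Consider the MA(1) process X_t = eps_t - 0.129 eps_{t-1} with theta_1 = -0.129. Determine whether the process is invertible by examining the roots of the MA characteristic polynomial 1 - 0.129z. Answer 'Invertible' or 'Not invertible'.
\text{Invertible}

The MA(q) characteristic polynomial is P(z) = 1 - 0.129z.
Invertibility requires all roots to lie outside the unit circle, i.e. |z| > 1 for every root.
This is linear in z: 1 + (-0.129) z = 0  =>  z = -1/(-0.129) = 7.751938,  |z| = 7.751938.
Moduli of all roots: 7.7519.
All moduli strictly greater than 1? Yes.
Verdict: Invertible.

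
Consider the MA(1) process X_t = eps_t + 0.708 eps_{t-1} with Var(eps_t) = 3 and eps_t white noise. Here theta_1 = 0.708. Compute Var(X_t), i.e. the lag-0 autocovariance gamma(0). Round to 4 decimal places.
\gamma(0) = 4.5038

For an MA(q) process X_t = eps_t + sum_i theta_i eps_{t-i} with
Var(eps_t) = sigma^2, the variance is
  gamma(0) = sigma^2 * (1 + sum_i theta_i^2).
  sum_i theta_i^2 = (0.708)^2 = 0.501264.
  gamma(0) = 3 * (1 + 0.501264) = 3 * 1.501264 = 4.503792, which rounds to 4.5038.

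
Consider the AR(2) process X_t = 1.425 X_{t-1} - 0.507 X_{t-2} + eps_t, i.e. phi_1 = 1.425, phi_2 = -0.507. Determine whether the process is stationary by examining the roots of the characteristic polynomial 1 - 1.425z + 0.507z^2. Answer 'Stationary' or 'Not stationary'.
\text{Stationary}

The AR(p) characteristic polynomial is P(z) = 1 - 1.425z + 0.507z^2.
Stationarity requires all roots to lie outside the unit circle, i.e. |z| > 1 for every root.
Set 1 + (-1.425) z + (0.507) z^2 = 0, i.e. a z^2 + b z + c = 0 with a = 0.507, b = -1.425, c = 1.
Discriminant D = b^2 - 4ac = (-1.425)^2 - 4*(0.507)*1 = 2.030625 - (2.028) = 0.002625.
D >= 0, so the roots are real: z = (-b +/- sqrt(D)) / (2a) = (1.425 +/- 0.051235) / (1.014).
  z_1 = (1.425 + 0.051235) / (1.014) = 1.4559,   |z_1| = 1.4559.
  z_2 = (1.425 - 0.051235) / (1.014) = 1.3548,   |z_2| = 1.3548.
Moduli of all roots: 1.4559, 1.3548.
All moduli strictly greater than 1? Yes.
Verdict: Stationary.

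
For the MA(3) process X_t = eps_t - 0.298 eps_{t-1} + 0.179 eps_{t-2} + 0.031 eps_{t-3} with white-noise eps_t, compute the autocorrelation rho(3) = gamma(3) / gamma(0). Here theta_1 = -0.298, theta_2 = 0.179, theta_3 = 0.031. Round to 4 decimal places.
\rho(3) = 0.0276

For an MA(q) process with theta_0 = 1, the autocovariance is
  gamma(k) = sigma^2 * sum_{i=0..q-k} theta_i * theta_{i+k},
and rho(k) = gamma(k) / gamma(0). Sigma^2 cancels.
  numerator   = (1)*(0.031) = 0.031.
  denominator = (1)^2 + (-0.298)^2 + (0.179)^2 + (0.031)^2 = 1.121806.
  rho(3) = 0.031 / 1.121806 = 0.0276.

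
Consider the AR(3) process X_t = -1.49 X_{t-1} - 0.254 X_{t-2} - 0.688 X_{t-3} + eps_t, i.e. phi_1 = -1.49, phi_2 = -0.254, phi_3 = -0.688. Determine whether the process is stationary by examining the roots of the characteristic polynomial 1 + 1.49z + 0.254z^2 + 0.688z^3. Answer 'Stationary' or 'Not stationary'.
\text{Not stationary}

The AR(p) characteristic polynomial is P(z) = 1 + 1.49z + 0.254z^2 + 0.688z^3.
Stationarity requires all roots to lie outside the unit circle, i.e. |z| > 1 for every root.
Degree 3: look for a simple real root z0 first, then factor out (1 - z/z0) and solve the remaining quadratic.
Testing z0 = -0.625: P(-0.625) = 1 + (1.49)(-0.625) + (0.254)(-0.625)^2 + (0.688)(-0.625)^3
  = 1 + (-0.93125) + (0.099219) + (-0.167969) = 0.  So z_0 = -0.625 is a root, |z_0| = 0.625.
Divide out the factor (1 + 1.6 z) = (1 - z/z0) (since 1/z0 = -1.6):
  P(z) = (1 + 1.6 z)(1 + (-0.11) z + (0.43) z^2)
  [check: z-coef -0.11 - (-1.6) = 1.49; z^2-coef 0.43 - (-1.6)(-0.11) = 0.254; z^3-coef -(-1.6)(0.43) = 0.688.]
Remaining roots from the quadratic factor 1 + (-0.11) z + (0.43) z^2:
  Set 1 + (-0.11) z + (0.43) z^2 = 0, i.e. a z^2 + b z + c = 0 with a = 0.43, b = -0.11, c = 1.
  Discriminant D = b^2 - 4ac = (-0.11)^2 - 4*(0.43)*1 = 0.0121 - (1.72) = -1.7079.
  D < 0, so the roots are the complex-conjugate pair z = (-b +/- i sqrt(-D)) / (2a) = 0.1279 +/- 1.5196i.
  For a conjugate pair |z|^2 = z * conj(z) = (product of roots) = c/a = 1/(0.43) = 2.325581, so |z| = sqrt(2.325581) = 1.525 for both roots.
Moduli of all roots: 0.6250, 1.5250, 1.5250.
All moduli strictly greater than 1? No.
Verdict: Not stationary.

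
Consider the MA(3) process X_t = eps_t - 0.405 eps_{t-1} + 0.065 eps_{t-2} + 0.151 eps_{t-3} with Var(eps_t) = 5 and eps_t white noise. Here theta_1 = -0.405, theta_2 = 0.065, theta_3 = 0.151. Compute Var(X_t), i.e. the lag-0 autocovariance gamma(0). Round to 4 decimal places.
\gamma(0) = 5.9553

For an MA(q) process X_t = eps_t + sum_i theta_i eps_{t-i} with
Var(eps_t) = sigma^2, the variance is
  gamma(0) = sigma^2 * (1 + sum_i theta_i^2).
  sum_i theta_i^2 = (-0.405)^2 + (0.065)^2 + (0.151)^2 = 0.164025 + 0.004225 + 0.022801 = 0.191051.
  gamma(0) = 5 * (1 + 0.191051) = 5 * 1.191051 = 5.955255, which rounds to 5.9553.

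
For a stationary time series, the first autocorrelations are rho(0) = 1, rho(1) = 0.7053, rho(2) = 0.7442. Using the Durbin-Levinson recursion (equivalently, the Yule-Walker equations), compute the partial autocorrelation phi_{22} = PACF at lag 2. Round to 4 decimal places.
\phi_{22} = 0.4910

The PACF at lag k is phi_{kk}, the last component of the solution
to the Yule-Walker system G_k phi = r_k where
  (G_k)_{ij} = rho(|i - j|), (r_k)_i = rho(i), i,j = 1..k.
Equivalently, Durbin-Levinson gives phi_{kk} iteratively:
  phi_{11} = rho(1)
  phi_{kk} = [rho(k) - sum_{j=1..k-1} phi_{k-1,j} rho(k-j)]
            / [1 - sum_{j=1..k-1} phi_{k-1,j} rho(j)],
  phi_{k,j} = phi_{k-1,j} - phi_{kk} phi_{k-1,k-j},  j = 1..k-1.
Step k = 1:
  phi_11 = rho(1) = 0.7053.
Step k = 2:
  phi_22 = [rho(2) - phi_11 rho(1)] / [1 - phi_11 rho(1)] = [0.7442 - (0.7053)(0.7053)] / [1 - (0.7053)(0.7053)]
         = 0.24675191 / 0.50255191 = 0.491.
Therefore phi_{22} = 0.4910.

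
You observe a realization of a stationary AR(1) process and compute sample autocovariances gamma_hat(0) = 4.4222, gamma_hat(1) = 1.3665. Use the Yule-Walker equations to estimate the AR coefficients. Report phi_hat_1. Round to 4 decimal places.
\hat\phi_{1} = 0.3090

The Yule-Walker equations for an AR(p) process read, in matrix form,
  Gamma_p phi = r_p,   with   (Gamma_p)_{ij} = gamma(|i - j|),
                       (r_p)_i = gamma(i),   i,j = 1..p.
Substitute the sample gammas (Toeplitz matrix and right-hand side of size 1):
  Gamma_p = [[4.4222]]
  r_p     = [1.3665]
With p = 1 this is the single equation gamma(0) phi_1 = gamma(1):
  phi_hat_1 = gamma(1) / gamma(0) = 1.3665 / 4.4222 = 0.3090.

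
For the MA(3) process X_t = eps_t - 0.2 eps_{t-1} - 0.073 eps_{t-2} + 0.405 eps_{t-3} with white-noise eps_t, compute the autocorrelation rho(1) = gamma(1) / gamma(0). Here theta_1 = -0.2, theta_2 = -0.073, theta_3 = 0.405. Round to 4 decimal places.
\rho(1) = -0.1778

For an MA(q) process with theta_0 = 1, the autocovariance is
  gamma(k) = sigma^2 * sum_{i=0..q-k} theta_i * theta_{i+k},
and rho(k) = gamma(k) / gamma(0). Sigma^2 cancels.
  numerator   = (1)*(-0.2) + (-0.2)*(-0.073) + (-0.073)*(0.405) = -0.214965.
  denominator = (1)^2 + (-0.2)^2 + (-0.073)^2 + (0.405)^2 = 1.209354.
  rho(1) = -0.214965 / 1.209354 = -0.1778.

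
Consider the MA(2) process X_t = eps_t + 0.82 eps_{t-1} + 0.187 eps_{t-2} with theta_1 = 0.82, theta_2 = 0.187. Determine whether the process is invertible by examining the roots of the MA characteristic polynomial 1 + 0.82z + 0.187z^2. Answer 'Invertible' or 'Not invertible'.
\text{Invertible}

The MA(q) characteristic polynomial is P(z) = 1 + 0.82z + 0.187z^2.
Invertibility requires all roots to lie outside the unit circle, i.e. |z| > 1 for every root.
Set 1 + (0.82) z + (0.187) z^2 = 0, i.e. a z^2 + b z + c = 0 with a = 0.187, b = 0.82, c = 1.
Discriminant D = b^2 - 4ac = (0.82)^2 - 4*(0.187)*1 = 0.6724 - (0.748) = -0.0756.
D < 0, so the roots are the complex-conjugate pair z = (-b +/- i sqrt(-D)) / (2a) = -2.1925 +/- 0.7352i.
For a conjugate pair |z|^2 = z * conj(z) = (product of roots) = c/a = 1/(0.187) = 5.347594, so |z| = sqrt(5.347594) = 2.3125 for both roots.
Moduli of all roots: 2.3125, 2.3125.
All moduli strictly greater than 1? Yes.
Verdict: Invertible.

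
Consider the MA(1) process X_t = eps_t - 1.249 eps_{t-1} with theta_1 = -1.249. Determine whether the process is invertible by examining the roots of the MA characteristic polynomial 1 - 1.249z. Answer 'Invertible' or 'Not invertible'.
\text{Not invertible}

The MA(q) characteristic polynomial is P(z) = 1 - 1.249z.
Invertibility requires all roots to lie outside the unit circle, i.e. |z| > 1 for every root.
This is linear in z: 1 + (-1.249) z = 0  =>  z = -1/(-1.249) = 0.800641,  |z| = 0.800641.
Moduli of all roots: 0.8006.
All moduli strictly greater than 1? No.
Verdict: Not invertible.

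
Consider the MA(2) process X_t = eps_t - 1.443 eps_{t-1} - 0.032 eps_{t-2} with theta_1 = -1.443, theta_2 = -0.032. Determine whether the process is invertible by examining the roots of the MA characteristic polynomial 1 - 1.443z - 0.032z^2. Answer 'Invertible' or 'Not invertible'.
\text{Not invertible}

The MA(q) characteristic polynomial is P(z) = 1 - 1.443z - 0.032z^2.
Invertibility requires all roots to lie outside the unit circle, i.e. |z| > 1 for every root.
Set 1 + (-1.443) z + (-0.032) z^2 = 0, i.e. a z^2 + b z + c = 0 with a = -0.032, b = -1.443, c = 1.
Discriminant D = b^2 - 4ac = (-1.443)^2 - 4*(-0.032)*1 = 2.082249 - (-0.128) = 2.210249.
D >= 0, so the roots are real: z = (-b +/- sqrt(D)) / (2a) = (1.443 +/- 1.486691) / (-0.064).
  z_1 = (1.443 + 1.486691) / (-0.064) = -45.7764,   |z_1| = 45.7764.
  z_2 = (1.443 - 1.486691) / (-0.064) = 0.6827,   |z_2| = 0.6827.
Moduli of all roots: 45.7764, 0.6827.
All moduli strictly greater than 1? No.
Verdict: Not invertible.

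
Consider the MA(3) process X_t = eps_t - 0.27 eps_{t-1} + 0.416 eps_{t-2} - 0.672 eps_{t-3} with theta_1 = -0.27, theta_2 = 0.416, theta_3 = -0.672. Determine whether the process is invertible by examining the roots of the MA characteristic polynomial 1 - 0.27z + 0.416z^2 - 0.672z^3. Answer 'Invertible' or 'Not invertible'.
\text{Invertible}

The MA(q) characteristic polynomial is P(z) = 1 - 0.27z + 0.416z^2 - 0.672z^3.
Invertibility requires all roots to lie outside the unit circle, i.e. |z| > 1 for every root.
Degree 3: look for a simple real root z0 first, then factor out (1 - z/z0) and solve the remaining quadratic.
Testing z0 = 1.25: P(1.25) = 1 + (-0.27)(1.25) + (0.416)(1.25)^2 + (-0.672)(1.25)^3
  = 1 + (-0.3375) + (0.65) + (-1.3125) = 0.  So z_0 = 1.25 is a root, |z_0| = 1.25.
Divide out the factor (1 - 0.8 z) = (1 - z/z0) (since 1/z0 = 0.8):
  P(z) = (1 - 0.8 z)(1 + (0.53) z + (0.84) z^2)
  [check: z-coef 0.53 - (0.8) = -0.27; z^2-coef 0.84 - (0.8)(0.53) = 0.416; z^3-coef -(0.8)(0.84) = -0.672.]
Remaining roots from the quadratic factor 1 + (0.53) z + (0.84) z^2:
  Set 1 + (0.53) z + (0.84) z^2 = 0, i.e. a z^2 + b z + c = 0 with a = 0.84, b = 0.53, c = 1.
  Discriminant D = b^2 - 4ac = (0.53)^2 - 4*(0.84)*1 = 0.2809 - (3.36) = -3.0791.
  D < 0, so the roots are the complex-conjugate pair z = (-b +/- i sqrt(-D)) / (2a) = -0.3155 +/- 1.0445i.
  For a conjugate pair |z|^2 = z * conj(z) = (product of roots) = c/a = 1/(0.84) = 1.190476, so |z| = sqrt(1.190476) = 1.0911 for both roots.
Moduli of all roots: 1.2500, 1.0911, 1.0911.
All moduli strictly greater than 1? Yes.
Verdict: Invertible.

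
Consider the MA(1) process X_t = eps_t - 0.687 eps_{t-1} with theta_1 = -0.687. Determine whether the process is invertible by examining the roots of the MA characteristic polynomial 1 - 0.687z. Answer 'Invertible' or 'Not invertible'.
\text{Invertible}

The MA(q) characteristic polynomial is P(z) = 1 - 0.687z.
Invertibility requires all roots to lie outside the unit circle, i.e. |z| > 1 for every root.
This is linear in z: 1 + (-0.687) z = 0  =>  z = -1/(-0.687) = 1.455604,  |z| = 1.455604.
Moduli of all roots: 1.4556.
All moduli strictly greater than 1? Yes.
Verdict: Invertible.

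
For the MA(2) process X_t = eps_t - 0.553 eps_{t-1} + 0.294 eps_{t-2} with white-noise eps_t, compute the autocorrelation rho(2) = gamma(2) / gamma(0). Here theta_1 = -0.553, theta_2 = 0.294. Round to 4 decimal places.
\rho(2) = 0.2112

For an MA(q) process with theta_0 = 1, the autocovariance is
  gamma(k) = sigma^2 * sum_{i=0..q-k} theta_i * theta_{i+k},
and rho(k) = gamma(k) / gamma(0). Sigma^2 cancels.
  numerator   = (1)*(0.294) = 0.294.
  denominator = (1)^2 + (-0.553)^2 + (0.294)^2 = 1.392245.
  rho(2) = 0.294 / 1.392245 = 0.2112.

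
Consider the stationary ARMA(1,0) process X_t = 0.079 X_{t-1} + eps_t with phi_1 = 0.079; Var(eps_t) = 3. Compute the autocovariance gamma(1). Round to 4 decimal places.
\gamma(1) = 0.2385

Multiply the model equation by X_{t-k} and take expectations. With theta_0 = psi_0 = 1 and psi_j the MA(infinity) weights, this gives
  gamma(k) - sum_i phi_i gamma(k-i) = c_k,
  c_k = sigma^2 * sum_{j=k..q} theta_j psi_{j-k}   (c_k = 0 for k > q),
using gamma(-m) = gamma(m).
Pure AR (q = 0): c_0 = sigma^2 = 3, c_k = 0 for k >= 1.
Equations for k = 0 and k = 1 (AR order 1):
  gamma(0) = phi_1 gamma(1) + c_0
  gamma(1) = phi_1 gamma(0) + c_1
Substituting the second into the first: gamma(0) (1 - phi_1^2) = c_0 + phi_1 c_1, so
  gamma(0) = c_0 / (1 - phi_1^2) = 3 / (1 - (0.079)^2) = 3 / 0.993759 = 3.018841.
  gamma(1) = phi_1 gamma(0) = (0.079)(3.018841) = 0.238488.
Therefore gamma(1) = 0.2385 (to 4 decimal places).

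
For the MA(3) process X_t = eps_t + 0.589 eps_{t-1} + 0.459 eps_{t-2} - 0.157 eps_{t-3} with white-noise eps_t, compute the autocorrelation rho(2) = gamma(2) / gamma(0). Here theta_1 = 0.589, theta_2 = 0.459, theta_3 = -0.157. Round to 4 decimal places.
\rho(2) = 0.2316

For an MA(q) process with theta_0 = 1, the autocovariance is
  gamma(k) = sigma^2 * sum_{i=0..q-k} theta_i * theta_{i+k},
and rho(k) = gamma(k) / gamma(0). Sigma^2 cancels.
  numerator   = (1)*(0.459) + (0.589)*(-0.157) = 0.366527.
  denominator = (1)^2 + (0.589)^2 + (0.459)^2 + (-0.157)^2 = 1.582251.
  rho(2) = 0.366527 / 1.582251 = 0.2316.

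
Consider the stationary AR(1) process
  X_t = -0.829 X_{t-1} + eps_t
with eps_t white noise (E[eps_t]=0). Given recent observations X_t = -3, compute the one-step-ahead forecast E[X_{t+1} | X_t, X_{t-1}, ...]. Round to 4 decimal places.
E[X_{t+1} \mid \mathcal F_t] = 2.4870

For an AR(p) model X_t = c + sum_i phi_i X_{t-i} + eps_t, the
one-step-ahead conditional mean is
  E[X_{t+1} | X_t, ...] = c + sum_i phi_i X_{t+1-i}.
Substitute known values:
  E[X_{t+1} | ...] = (-0.829) * (-3)
                   = 2.4870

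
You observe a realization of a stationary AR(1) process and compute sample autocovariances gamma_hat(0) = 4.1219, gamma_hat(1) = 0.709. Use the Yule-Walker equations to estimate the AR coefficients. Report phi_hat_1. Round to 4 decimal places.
\hat\phi_{1} = 0.1720

The Yule-Walker equations for an AR(p) process read, in matrix form,
  Gamma_p phi = r_p,   with   (Gamma_p)_{ij} = gamma(|i - j|),
                       (r_p)_i = gamma(i),   i,j = 1..p.
Substitute the sample gammas (Toeplitz matrix and right-hand side of size 1):
  Gamma_p = [[4.1219]]
  r_p     = [0.709]
With p = 1 this is the single equation gamma(0) phi_1 = gamma(1):
  phi_hat_1 = gamma(1) / gamma(0) = 0.709 / 4.1219 = 0.1720.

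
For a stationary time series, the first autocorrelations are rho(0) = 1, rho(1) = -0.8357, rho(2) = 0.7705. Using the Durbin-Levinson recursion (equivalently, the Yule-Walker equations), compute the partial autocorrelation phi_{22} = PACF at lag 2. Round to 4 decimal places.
\phi_{22} = 0.2391

The PACF at lag k is phi_{kk}, the last component of the solution
to the Yule-Walker system G_k phi = r_k where
  (G_k)_{ij} = rho(|i - j|), (r_k)_i = rho(i), i,j = 1..k.
Equivalently, Durbin-Levinson gives phi_{kk} iteratively:
  phi_{11} = rho(1)
  phi_{kk} = [rho(k) - sum_{j=1..k-1} phi_{k-1,j} rho(k-j)]
            / [1 - sum_{j=1..k-1} phi_{k-1,j} rho(j)],
  phi_{k,j} = phi_{k-1,j} - phi_{kk} phi_{k-1,k-j},  j = 1..k-1.
Step k = 1:
  phi_11 = rho(1) = -0.8357.
Step k = 2:
  phi_22 = [rho(2) - phi_11 rho(1)] / [1 - phi_11 rho(1)] = [0.7705 - (-0.8357)(-0.8357)] / [1 - (-0.8357)(-0.8357)]
         = 0.07210551 / 0.30160551 = 0.2391.
Therefore phi_{22} = 0.2391.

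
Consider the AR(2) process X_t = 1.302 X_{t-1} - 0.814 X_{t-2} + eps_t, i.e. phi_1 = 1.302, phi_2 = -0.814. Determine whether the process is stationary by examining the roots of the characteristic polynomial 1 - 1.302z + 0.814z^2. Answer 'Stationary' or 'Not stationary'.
\text{Stationary}

The AR(p) characteristic polynomial is P(z) = 1 - 1.302z + 0.814z^2.
Stationarity requires all roots to lie outside the unit circle, i.e. |z| > 1 for every root.
Set 1 + (-1.302) z + (0.814) z^2 = 0, i.e. a z^2 + b z + c = 0 with a = 0.814, b = -1.302, c = 1.
Discriminant D = b^2 - 4ac = (-1.302)^2 - 4*(0.814)*1 = 1.695204 - (3.256) = -1.560796.
D < 0, so the roots are the complex-conjugate pair z = (-b +/- i sqrt(-D)) / (2a) = 0.7998 +/- 0.7674i.
For a conjugate pair |z|^2 = z * conj(z) = (product of roots) = c/a = 1/(0.814) = 1.228501, so |z| = sqrt(1.228501) = 1.1084 for both roots.
Moduli of all roots: 1.1084, 1.1084.
All moduli strictly greater than 1? Yes.
Verdict: Stationary.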